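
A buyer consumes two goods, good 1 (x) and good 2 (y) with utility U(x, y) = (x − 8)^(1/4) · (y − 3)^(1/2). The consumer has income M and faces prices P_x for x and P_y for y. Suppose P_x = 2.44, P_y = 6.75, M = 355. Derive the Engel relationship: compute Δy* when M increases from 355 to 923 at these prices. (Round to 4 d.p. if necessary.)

Let x' = x−8, y' = y−3. MRS = (1/2)·y'/x' = P_x/P_y.
Substituting into the budget: x* = 8 + 1/3·(M − 8·P_x − 3·P_y)/P_x, and y* = 3 + 2/3·(…)/P_y.
Discretionary income = 355 − 8·2.44 − 3·6.75 = 315.23; y* = 3 + 2/3·315.23/6.75 = 34.1338.
At M' = 923: y* = 90.2326. Change: 90.2326 − 34.1338 = 56.0988.

Δy* = 56.0988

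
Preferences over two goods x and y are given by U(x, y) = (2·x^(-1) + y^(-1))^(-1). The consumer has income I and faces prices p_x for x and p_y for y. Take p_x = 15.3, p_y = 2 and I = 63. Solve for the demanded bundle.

From the CES first-order condition, 2·(y/x)^(2) = p_x/p_y.
Solve for the ratio: y/x = [(1/2)·p_x/p_y]^(0.5).
Substitute y = (y/x)·x into the budget: x* = I/(p_x + p_y·(y/x)).
Numerically y/x = 1.955761, so x* = 63/(15.3 + 2·1.955761) = 3.2793 and y* = 1.955761·3.2793 = 6.4135.

x* = 3.2793, y* = 6.4135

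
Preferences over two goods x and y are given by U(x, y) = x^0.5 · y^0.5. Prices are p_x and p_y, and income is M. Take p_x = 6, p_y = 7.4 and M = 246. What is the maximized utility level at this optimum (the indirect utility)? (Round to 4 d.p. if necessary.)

V = 18.4592

Tangency: MRS = y/x = p_x/p_y.
So 0.5·p_y·y = 0.5·p_x·x; combined with the budget, a share 0.5 of income goes to x.
Demand: x*(p_x,p_y,M) = 0.5·M/p_x and y* = 0.5·M/p_y.
At p_x=6, p_y=7.4, M=246: x* = 0.5·246/6 = 20.5, y* = 16.6216.
Utility at the optimum: U(20.5, 16.6216) = 18.4592.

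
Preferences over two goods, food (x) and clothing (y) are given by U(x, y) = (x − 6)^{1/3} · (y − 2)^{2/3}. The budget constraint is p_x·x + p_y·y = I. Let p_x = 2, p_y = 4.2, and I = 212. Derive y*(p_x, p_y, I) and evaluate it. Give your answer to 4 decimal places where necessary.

y* = 32.4127

This is Cobb-Douglas in (x−6, y−2): tangency gives 1/3·p_y·(y−2) = 2/3·p_x·(x−6).
Substituting into the budget: x* = 6 + 1/3·(I − 6·p_x − 2·p_y)/p_x, and y* = 2 + 2/3·(…)/p_y.
Discretionary income = 212 − 6·2 − 2·4.2 = 191.6; y* = 2 + 2/3·191.6/4.2 = 32.4127.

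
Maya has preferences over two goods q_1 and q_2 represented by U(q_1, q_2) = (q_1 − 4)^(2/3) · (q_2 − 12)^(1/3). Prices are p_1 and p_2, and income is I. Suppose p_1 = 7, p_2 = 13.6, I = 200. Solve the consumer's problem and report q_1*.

MRS = 2·(q_2−12)/(q_1−4). Tangency with p_1/p_2 gives q_2−12 = (1/2)·(p_1/p_2)·(q_1−4).
Substituting into the budget: q_1* = 4 + 2/3·(I − 4·p_1 − 12·p_2)/p_1, and q_2* = 12 + 1/3·(…)/p_2.
Discretionary income = 200 − 4·7 − 12·13.6 = 8.8; q_1* = 4 + 2/3·8.8/7 = 4.8381.

q_1* = 4.8381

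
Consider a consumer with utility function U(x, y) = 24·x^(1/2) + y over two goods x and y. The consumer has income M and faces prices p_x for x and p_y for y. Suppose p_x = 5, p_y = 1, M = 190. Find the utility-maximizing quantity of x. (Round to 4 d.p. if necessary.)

x* = 5.76

Utility is quasi-linear in y; the FOC for x is 12/√x = p_x/p_y.
Solve: √x = 12·p_y/p_x, so x*(p_x,p_y) = (12·p_y/p_x)², and y* = (M − p_x·x*)/p_y.
Plugging in: x* = (12·1/5)² = 5.76.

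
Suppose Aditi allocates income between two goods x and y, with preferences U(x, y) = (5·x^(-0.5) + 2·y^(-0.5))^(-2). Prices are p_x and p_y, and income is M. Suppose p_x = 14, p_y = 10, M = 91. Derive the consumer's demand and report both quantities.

x* = 4.3763, y* = 2.9732

With the ratio pinned down, the budget gives x* = M/(p_x + p_y·(y/x)) and y* = (y/x)·x*.
Numerically y/x = 0.6794, so x* = 91/(14 + 10·0.6794) = 4.3763 and y* = 0.6794·4.3763 = 2.9732.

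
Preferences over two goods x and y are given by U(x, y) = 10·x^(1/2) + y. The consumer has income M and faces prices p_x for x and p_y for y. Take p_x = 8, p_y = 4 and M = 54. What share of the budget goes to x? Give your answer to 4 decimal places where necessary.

Set MRS = p_x/p_y: 5·x^(−1/2) = p_x/p_y.
Solve: √x = 5·p_y/p_x, so x*(p_x,p_y) = (5·p_y/p_x)², and y* = (M − p_x·x*)/p_y.
Plugging in: x* = (5·4/8)² = 6.25, y* = 1.
Expenditure on x: 8·6.25 = 50; share = 0.9259.

share on x = 0.9259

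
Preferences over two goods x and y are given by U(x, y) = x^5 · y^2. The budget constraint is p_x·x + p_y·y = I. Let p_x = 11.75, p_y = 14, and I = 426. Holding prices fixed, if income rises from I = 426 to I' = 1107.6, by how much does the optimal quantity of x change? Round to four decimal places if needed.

Demand: x*(p_x,p_y,I) = 5/7·I/p_x and y* = 2/7·I/p_y.
At p_x=11.75, p_y=14, I=426: x* = 5/7·426/11.75 = 25.8967.
At I' = 1107.6: x* = 67.3313. Change: 67.3313 − 25.8967 = 41.4347.

Δx* = 41.4347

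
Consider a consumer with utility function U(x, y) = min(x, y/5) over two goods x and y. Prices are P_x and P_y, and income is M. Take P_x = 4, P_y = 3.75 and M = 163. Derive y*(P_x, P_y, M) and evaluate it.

y* = 35.8242

Leontief preferences: the optimum is at the kink where x/1 = y/5, i.e. y = 5·x.
Budget: P_x·x + P_y·5·x = M, so (P_x + 5·P_y)·x = M.
Demand: x*(P_x,P_y,M) = M/(P_x + 5·P_y), y* = 5·M/(P_x + 5·P_y).
Here 4 + 5·3.75 = 22.75, giving y* = 35.8242.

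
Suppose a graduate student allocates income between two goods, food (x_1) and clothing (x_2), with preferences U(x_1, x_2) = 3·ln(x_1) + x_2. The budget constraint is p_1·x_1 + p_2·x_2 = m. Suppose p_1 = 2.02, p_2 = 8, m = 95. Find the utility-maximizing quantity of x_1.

Set MRS = p_1/p_2: (3/x_1)/1 = p_1/p_2.
So x_1*(p_1,p_2) = 3·p_2/p_1, independent of income; and x_2* = (m − 3·p_2)/p_2.
At the given prices: x_1* = 3·8/2.02 = 11.8812.

x_1* = 11.8812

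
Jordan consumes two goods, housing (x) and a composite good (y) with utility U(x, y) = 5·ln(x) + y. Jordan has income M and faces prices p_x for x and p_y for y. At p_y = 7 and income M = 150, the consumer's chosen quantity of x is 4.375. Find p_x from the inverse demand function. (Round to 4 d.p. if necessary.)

p_x = 8

MU_x = 5/x, MU_y = 1. Tangency: 5/x = p_x/p_y.
So x*(p_x,p_y) = 5·p_y/p_x, independent of income; and y* = (M − 5·p_y)/p_y.
Set x* = 4.375 in the demand function and solve for p_x: p_x = 8.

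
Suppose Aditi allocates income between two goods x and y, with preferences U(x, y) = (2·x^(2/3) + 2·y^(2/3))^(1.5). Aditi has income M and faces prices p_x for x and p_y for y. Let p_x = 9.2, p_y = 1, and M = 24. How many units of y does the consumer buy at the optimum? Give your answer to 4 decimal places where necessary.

y* = 23.7198

From the CES first-order condition, (y/x)^(1/3) = p_x/p_y.
Solve for the ratio: y/x = [p_x/p_y]^(3).
With the ratio pinned down, the budget gives x* = M/(p_x + p_y·(y/x)) and y* = (y/x)·x*.
Numerically y/x = 778.688, so x* = 24/(9.2 + 1·778.688) = 0.0305 and y* = 778.688·0.0305 = 23.7198.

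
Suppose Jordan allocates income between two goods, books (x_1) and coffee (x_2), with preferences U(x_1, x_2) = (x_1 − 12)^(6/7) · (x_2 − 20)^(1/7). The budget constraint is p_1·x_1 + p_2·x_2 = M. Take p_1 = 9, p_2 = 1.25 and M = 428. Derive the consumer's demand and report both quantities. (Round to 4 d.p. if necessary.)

x_1* = 40.0952, x_2* = 53.7143

Let x_1' = x_1−12, x_2' = x_2−20. MRS = 6·x_2'/x_1' = p_1/p_2.
After buying the subsistence bundle (12, 20), a share 6/7 of the remaining income goes to x_1: x_1* = 12 + 6/7·(M − 12p_1 − 20p_2)/p_1.
Discretionary income = 428 − 12·9 − 20·1.25 = 295; x_1* = 12 + 6/7·295/9 = 40.0952; x_2* = 20 + 1/7·295/1.25 = 53.7143.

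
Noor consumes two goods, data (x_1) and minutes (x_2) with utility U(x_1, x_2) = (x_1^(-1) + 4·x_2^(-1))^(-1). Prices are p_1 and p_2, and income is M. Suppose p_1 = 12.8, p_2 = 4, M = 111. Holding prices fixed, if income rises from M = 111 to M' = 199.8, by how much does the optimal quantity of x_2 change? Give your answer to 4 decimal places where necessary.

Substitute x_2 = (x_2/x_1)·x_1 into the budget: x_1* = M/(p_1 + p_2·(x_2/x_1)).
Numerically x_2/x_1 = 3.577709, so x_1* = 111/(12.8 + 4·3.577709) = 4.0943 and x_2* = 3.577709·4.0943 = 14.6482.
At M' = 199.8: x_2* = 26.3668. Change: 26.3668 − 14.6482 = 11.7186.

Δx_2* = 11.7186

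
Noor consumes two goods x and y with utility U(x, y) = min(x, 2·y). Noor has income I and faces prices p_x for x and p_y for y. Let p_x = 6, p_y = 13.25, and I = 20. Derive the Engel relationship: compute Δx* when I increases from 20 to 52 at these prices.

Δx* = 2.5347

With perfect complements, no substitution: consume in ratio x:y = 2:1.
Budget: p_x·x + p_y·(1/2)·x = I, so (2·p_x + p_y)·x = 2·I.
Demand: x*(p_x,p_y,I) = 2·I/(2·p_x + p_y), y* = I/(2·p_x + p_y).
Here 2·6 + 13.25 = 25.25, giving x* = 1.5842.
At I' = 52: x* = 4.1188. Change: 4.1188 − 1.5842 = 2.5347.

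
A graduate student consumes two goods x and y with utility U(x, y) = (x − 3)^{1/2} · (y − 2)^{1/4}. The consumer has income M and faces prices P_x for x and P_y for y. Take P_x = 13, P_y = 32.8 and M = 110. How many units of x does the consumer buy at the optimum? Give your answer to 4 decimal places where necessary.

x* = 3.2769

This is Cobb-Douglas in (x−3, y−2): tangency gives 0.5·P_y·(y−2) = 0.25·P_x·(x−3).
After buying the subsistence bundle (3, 2), a share 2/3 of the remaining income goes to x: x* = 3 + 2/3·(M − 3P_x − 2P_y)/P_x.
Discretionary income = 110 − 3·13 − 2·32.8 = 5.4; x* = 3 + 2/3·5.4/13 = 3.2769.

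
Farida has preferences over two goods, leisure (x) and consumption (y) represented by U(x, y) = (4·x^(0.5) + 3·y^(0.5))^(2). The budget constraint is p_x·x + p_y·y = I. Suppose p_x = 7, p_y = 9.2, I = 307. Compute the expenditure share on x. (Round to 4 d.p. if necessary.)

share on x = 0.7003

With the ratio pinned down, the budget gives x* = I/(p_x + p_y·(y/x)) and y* = (y/x)·x*.
Numerically y/x = 0.325644, so x* = 307/(7 + 9.2·0.325644) = 30.7125 and y* = 0.325644·30.7125 = 10.0013.
Expenditure on x: 7·30.7125 = 214.9876; share = 0.7003.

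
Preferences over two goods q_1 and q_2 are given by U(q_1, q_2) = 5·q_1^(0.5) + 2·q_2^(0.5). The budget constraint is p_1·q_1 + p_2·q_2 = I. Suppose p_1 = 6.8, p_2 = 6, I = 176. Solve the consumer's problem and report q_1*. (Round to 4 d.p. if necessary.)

From the CES first-order condition, (5/2)·(q_2/q_1)^(0.5) = p_1/p_2.
Hence q_2/q_1 = ((2/5)·p_1/p_2)^(1/(0.5)), i.e. raised to the 2 power.
With the ratio pinned down, the budget gives q_1* = I/(p_1 + p_2·(q_2/q_1)) and q_2* = (q_2/q_1)·q_1*.
Numerically q_2/q_1 = 0.205511, so q_1* = 176/(6.8 + 6·0.205511) = 21.9094.

q_1* = 21.9094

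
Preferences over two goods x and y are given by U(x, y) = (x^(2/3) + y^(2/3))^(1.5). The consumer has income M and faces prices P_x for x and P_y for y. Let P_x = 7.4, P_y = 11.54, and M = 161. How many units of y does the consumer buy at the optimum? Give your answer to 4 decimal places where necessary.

y* = 4.0652

From the CES first-order condition, (y/x)^(1/3) = P_x/P_y.
Solve for the ratio: y/x = [P_x/P_y]^(3).
With the ratio pinned down, the budget gives x* = M/(P_x + P_y·(y/x)) and y* = (y/x)·x*.
Numerically y/x = 0.26368, so x* = 161/(7.4 + 11.54·0.26368) = 15.4172 and y* = 0.26368·15.4172 = 4.0652.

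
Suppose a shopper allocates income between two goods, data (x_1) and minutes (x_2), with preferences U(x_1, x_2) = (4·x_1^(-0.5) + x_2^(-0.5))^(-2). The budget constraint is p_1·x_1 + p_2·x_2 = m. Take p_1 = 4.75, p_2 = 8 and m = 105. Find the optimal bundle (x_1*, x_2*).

x_1* = 15.0155, x_2* = 4.2095

MRS = MU_x_1/MU_x_2 = 4·(x_2/x_1)^(1.5). Set equal to p_1/p_2.
Hence x_2/x_1 = ((1/4)·p_1/p_2)^(1/(1.5)), i.e. raised to the 2/3 power.
Substitute x_2 = (x_2/x_1)·x_1 into the budget: x_1* = m/(p_1 + p_2·(x_2/x_1)).
Numerically x_2/x_1 = 0.280347, so x_1* = 105/(4.75 + 8·0.280347) = 15.0155 and x_2* = 0.280347·15.0155 = 4.2095.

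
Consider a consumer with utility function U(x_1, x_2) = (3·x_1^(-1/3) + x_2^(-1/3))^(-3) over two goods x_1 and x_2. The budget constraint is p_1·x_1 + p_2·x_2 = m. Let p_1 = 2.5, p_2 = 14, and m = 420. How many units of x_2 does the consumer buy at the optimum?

x_2* = 12.0879

MRS = MU_x_1/MU_x_2 = 3·(x_2/x_1)^(4/3). Set equal to p_1/p_2.
Solve for the ratio: x_2/x_1 = [(1/3)·p_1/p_2]^(0.75).
With the ratio pinned down, the budget gives x_1* = m/(p_1 + p_2·(x_2/x_1)) and x_2* = (x_2/x_1)·x_1*.
Numerically x_2/x_1 = 0.120509, so x_1* = 420/(2.5 + 14·0.120509) = 100.3076 and x_2* = 0.120509·100.3076 = 12.0879.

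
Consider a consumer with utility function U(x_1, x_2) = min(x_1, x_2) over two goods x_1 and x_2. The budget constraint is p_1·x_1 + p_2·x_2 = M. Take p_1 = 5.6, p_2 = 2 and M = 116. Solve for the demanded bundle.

With perfect complements, no substitution: consume in ratio x_1:x_2 = 1:1.
Budget: p_1·x_1 + p_2·x_1 = M, so (p_1 + p_2)·x_1 = M.
Demand: x_1*(p_1,p_2,M) = M/(p_1 + p_2), x_2* = M/(p_1 + p_2).
Here 5.6 + 2 = 7.6, giving x_1* = 15.2632 and x_2* = 15.2632.

x_1* = 15.2632, x_2* = 15.2632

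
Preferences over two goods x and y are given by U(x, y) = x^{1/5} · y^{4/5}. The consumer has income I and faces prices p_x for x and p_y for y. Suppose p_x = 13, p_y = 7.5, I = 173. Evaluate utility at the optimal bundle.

The MRS is (1/4)·y/x. Set MRS = p_x/p_y.
Rearranging, p_y·y = 4·p_x·x. Substituting into the budget gives p_x·x·(1 + 4) = I.
Demand: x*(p_x,p_y,I) = 0.2·I/p_x and y* = 0.8·I/p_y.
At p_x=13, p_y=7.5, I=173: x* = 0.2·173/13 = 2.6615, y* = 18.4533.
Utility at the optimum: U(2.6615, 18.4533) = 12.5281.

V = 12.5281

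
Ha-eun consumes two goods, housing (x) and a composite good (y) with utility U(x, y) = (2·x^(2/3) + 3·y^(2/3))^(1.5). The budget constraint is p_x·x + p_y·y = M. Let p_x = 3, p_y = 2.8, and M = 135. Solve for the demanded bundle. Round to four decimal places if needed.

MU_x ∝ 2·x^(-1/3), MU_y ∝ 3·y^(-1/3), so MRS = (2/3)·(y/x)^(1/3) = p_x/p_y.
Hence y/x = ((3/2)·p_x/p_y)^(1/(1/3)), i.e. raised to the 3 power.
With the ratio pinned down, the budget gives x* = M/(p_x + p_y·(y/x)) and y* = (y/x)·x*.
Numerically y/x = 4.151102, so x* = 135/(3 + 2.8·4.151102) = 9.232 and y* = 4.151102·9.232 = 38.3229.

x* = 9.232, y* = 38.3229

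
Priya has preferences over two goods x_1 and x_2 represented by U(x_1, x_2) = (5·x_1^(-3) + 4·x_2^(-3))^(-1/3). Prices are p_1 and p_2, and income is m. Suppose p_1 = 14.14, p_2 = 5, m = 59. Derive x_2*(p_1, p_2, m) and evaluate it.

x_2* = 3.5694

With the ratio pinned down, the budget gives x_1* = m/(p_1 + p_2·(x_2/x_1)) and x_2* = (x_2/x_1)·x_1*.
Numerically x_2/x_1 = 1.226429, so x_1* = 59/(14.14 + 5·1.226429) = 2.9104 and x_2* = 1.226429·2.9104 = 3.5694.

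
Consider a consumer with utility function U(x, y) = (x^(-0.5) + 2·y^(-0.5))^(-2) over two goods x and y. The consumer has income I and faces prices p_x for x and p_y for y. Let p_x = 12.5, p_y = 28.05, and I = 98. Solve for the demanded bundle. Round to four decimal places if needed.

From the CES first-order condition, (1/2)·(y/x)^(1.5) = p_x/p_y.
Hence y/x = (2·p_x/p_y)^(1/(1.5)), i.e. raised to the 2/3 power.
Substitute y = (y/x)·x into the budget: x* = I/(p_x + p_y·(y/x)).
Numerically y/x = 0.926129, so x* = 98/(12.5 + 28.05·0.926129) = 2.5469 and y* = 0.926129·2.5469 = 2.3588.

x* = 2.5469, y* = 2.3588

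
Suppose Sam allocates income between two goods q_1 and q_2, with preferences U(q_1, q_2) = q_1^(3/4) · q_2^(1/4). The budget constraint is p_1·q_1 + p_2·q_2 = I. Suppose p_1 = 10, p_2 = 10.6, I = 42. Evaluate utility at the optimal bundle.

Tangency: MRS = 3·q_2/q_1 = p_1/p_2.
Rearranging, p_2·q_2 = (1/3)·p_1·q_1. Substituting into the budget gives p_1·q_1·(1 + (1/3)) = I.
Demand: q_1*(p_1,p_2,I) = 0.75·I/p_1 and q_2* = 0.25·I/p_2.
At p_1=10, p_2=10.6, I=42: q_1* = 0.75·42/10 = 3.15, q_2* = 0.9906.
Utility at the optimum: U(3.15, 0.9906) = 2.3589.

V = 2.3589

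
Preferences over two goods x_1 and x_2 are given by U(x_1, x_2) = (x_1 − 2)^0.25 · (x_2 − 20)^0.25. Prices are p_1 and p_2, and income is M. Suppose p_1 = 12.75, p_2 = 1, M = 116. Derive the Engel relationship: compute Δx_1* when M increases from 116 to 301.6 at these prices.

MRS = (x_2−20)/(x_1−2). Tangency with p_1/p_2 gives x_2−20 = (p_1/p_2)·(x_1−2).
After buying the subsistence bundle (2, 20), a share 0.5 of the remaining income goes to x_1: x_1* = 2 + 0.5·(M − 2p_1 − 20p_2)/p_1.
Discretionary income = 116 − 2·12.75 − 20·1 = 70.5; x_1* = 2 + 0.5·70.5/12.75 = 4.7647.
At M' = 301.6: x_1* = 12.0431. Change: 12.0431 − 4.7647 = 7.2784.

Δx_1* = 7.2784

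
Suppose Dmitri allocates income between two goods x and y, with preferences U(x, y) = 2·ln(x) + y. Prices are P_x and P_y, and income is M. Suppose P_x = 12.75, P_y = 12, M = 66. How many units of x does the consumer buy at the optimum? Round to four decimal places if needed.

x* = 1.8824

MU_x = 2/x, MU_y = 1. Tangency: 2/x = P_x/P_y.
So x*(P_x,P_y) = 2·P_y/P_x, independent of income; and y* = (M − 2·P_y)/P_y.
At the given prices: x* = 2·12/12.75 = 1.8824.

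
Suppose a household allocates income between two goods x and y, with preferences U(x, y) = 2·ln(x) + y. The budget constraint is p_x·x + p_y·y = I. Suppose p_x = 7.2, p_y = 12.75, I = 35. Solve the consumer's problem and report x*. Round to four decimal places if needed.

x* = 3.5417

So x*(p_x,p_y) = 2·p_y/p_x, independent of income; and y* = (I − 2·p_y)/p_y.
At the given prices: x* = 2·12.75/7.2 = 3.5417.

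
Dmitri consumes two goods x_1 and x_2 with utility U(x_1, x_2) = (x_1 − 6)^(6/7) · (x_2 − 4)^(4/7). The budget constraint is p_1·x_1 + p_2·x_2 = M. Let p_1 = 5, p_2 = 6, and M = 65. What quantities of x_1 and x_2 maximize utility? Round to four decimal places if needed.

Discretionary income = 65 − 6·5 − 4·6 = 11; x_1* = 6 + 0.6·11/5 = 7.32; x_2* = 4 + 0.4·11/6 = 4.7333.

x_1* = 7.32, x_2* = 4.7333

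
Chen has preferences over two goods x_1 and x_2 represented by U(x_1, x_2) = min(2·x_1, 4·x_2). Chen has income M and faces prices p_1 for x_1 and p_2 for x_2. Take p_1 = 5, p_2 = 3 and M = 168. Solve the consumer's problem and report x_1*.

Leontief preferences: the optimum is at the kink where x_1/4 = x_2/2, i.e. x_2 = (1/2)·x_1.
Budget: p_1·x_1 + p_2·(1/2)·x_1 = M, so (4·p_1 + 2·p_2)·x_1 = 4·M.
Demand: x_1*(p_1,p_2,M) = 4·M/(4·p_1 + 2·p_2), x_2* = 2·M/(4·p_1 + 2·p_2).
Here 4·5 + 2·3 = 26, giving x_1* = 25.8462.

x_1* = 25.8462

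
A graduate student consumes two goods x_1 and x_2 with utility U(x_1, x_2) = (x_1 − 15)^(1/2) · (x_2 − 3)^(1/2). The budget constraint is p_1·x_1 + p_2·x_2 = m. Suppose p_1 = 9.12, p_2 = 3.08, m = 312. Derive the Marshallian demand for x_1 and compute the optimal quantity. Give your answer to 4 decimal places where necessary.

Let x_1' = x_1−15, x_2' = x_2−3. MRS = x_2'/x_1' = p_1/p_2.
After buying the subsistence bundle (15, 3), a share 0.5 of the remaining income goes to x_1: x_1* = 15 + 0.5·(m − 15p_1 − 3p_2)/p_1.
Discretionary income = 312 − 15·9.12 − 3·3.08 = 165.96; x_1* = 15 + 0.5·165.96/9.12 = 24.0987.

x_1* = 24.0987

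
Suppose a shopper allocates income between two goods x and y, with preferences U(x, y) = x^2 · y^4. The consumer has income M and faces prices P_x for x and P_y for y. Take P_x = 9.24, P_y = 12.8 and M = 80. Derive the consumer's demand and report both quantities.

At P_x=9.24, P_y=12.8, M=80: x* = 1/3·80/9.24 = 2.886, y* = 4.1667.

x* = 2.886, y* = 4.1667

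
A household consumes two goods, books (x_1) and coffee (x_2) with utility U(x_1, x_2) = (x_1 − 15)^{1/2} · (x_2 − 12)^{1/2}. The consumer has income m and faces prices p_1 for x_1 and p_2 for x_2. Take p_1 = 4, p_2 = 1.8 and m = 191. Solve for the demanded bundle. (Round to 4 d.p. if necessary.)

MRS = (x_2−12)/(x_1−15). Tangency with p_1/p_2 gives x_2−12 = (p_1/p_2)·(x_1−15).
Substituting into the budget: x_1* = 15 + 0.5·(m − 15·p_1 − 12·p_2)/p_1, and x_2* = 12 + 0.5·(…)/p_2.
Discretionary income = 191 − 15·4 − 12·1.8 = 109.4; x_1* = 15 + 0.5·109.4/4 = 28.675; x_2* = 12 + 0.5·109.4/1.8 = 42.3889.

x_1* = 28.675, x_2* = 42.3889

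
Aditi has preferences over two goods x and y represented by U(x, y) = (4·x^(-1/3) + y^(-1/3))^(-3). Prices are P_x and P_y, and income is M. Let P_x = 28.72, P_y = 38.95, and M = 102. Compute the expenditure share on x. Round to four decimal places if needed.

From the CES first-order condition, 4·(y/x)^(4/3) = P_x/P_y.
Solve for the ratio: y/x = [(1/4)·P_x/P_y]^(0.75).
Substitute y = (y/x)·x into the budget: x* = M/(P_x + P_y·(y/x)).
Numerically y/x = 0.281328, so x* = 102/(28.72 + 38.95·0.281328) = 2.5707 and y* = 0.281328·2.5707 = 0.7232.
Expenditure on x: 28.72·2.5707 = 73.8309; share = 0.7238.

share on x = 0.7238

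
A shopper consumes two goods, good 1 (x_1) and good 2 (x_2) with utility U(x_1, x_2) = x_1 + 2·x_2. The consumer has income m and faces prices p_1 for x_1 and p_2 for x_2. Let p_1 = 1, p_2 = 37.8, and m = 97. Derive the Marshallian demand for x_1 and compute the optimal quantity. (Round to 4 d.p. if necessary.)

x_1* = 97

Perfect substitutes: compare marginal utility per dollar. 1/p_1 vs 2/p_2 → 1 vs 0.0529.
x_1 gives more utility per dollar, so spend all income on x_1: x_1* = m/p_1, x_2* = 0.
Numerically: x_1* = 97, x_2* = 0.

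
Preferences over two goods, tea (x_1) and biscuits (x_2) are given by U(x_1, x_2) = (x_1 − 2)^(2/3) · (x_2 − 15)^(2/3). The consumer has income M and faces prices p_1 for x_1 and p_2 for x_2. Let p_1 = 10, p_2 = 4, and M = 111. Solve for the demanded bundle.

x_1* = 3.55, x_2* = 18.875

MRS = (x_2−15)/(x_1−2). Tangency with p_1/p_2 gives x_2−15 = (p_1/p_2)·(x_1−2).
Substituting into the budget: x_1* = 2 + 0.5·(M − 2·p_1 − 15·p_2)/p_1, and x_2* = 15 + 0.5·(…)/p_2.
Discretionary income = 111 − 2·10 − 15·4 = 31; x_1* = 2 + 0.5·31/10 = 3.55; x_2* = 15 + 0.5·31/4 = 18.875.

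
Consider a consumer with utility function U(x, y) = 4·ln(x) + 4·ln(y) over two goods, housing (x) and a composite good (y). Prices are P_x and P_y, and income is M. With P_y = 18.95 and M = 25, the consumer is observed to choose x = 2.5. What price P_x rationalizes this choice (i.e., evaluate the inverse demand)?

MU_x/MU_y = (4·y)/(4·x); tangency sets this equal to P_x/P_y.
So 4·P_y·y = 4·P_x·x; combined with the budget, a share 0.5 of income goes to x.
Demand: x*(P_x,P_y,M) = 0.5·M/P_x and y* = 0.5·M/P_y.
Set x* = 2.5 in the demand function and solve for P_x: P_x = 5.

P_x = 5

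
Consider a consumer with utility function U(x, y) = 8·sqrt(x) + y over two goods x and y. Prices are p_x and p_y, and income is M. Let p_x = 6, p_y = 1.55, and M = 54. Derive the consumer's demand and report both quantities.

Set MRS = p_x/p_y: 4·x^(−1/2) = p_x/p_y.
Thus x* = (4·p_y/p_x)² — independent of M — with the rest of income spent on y.
Plugging in: x* = (4·1.55/6)² = 1.0678, y* = 30.7054.

x* = 1.0678, y* = 30.7054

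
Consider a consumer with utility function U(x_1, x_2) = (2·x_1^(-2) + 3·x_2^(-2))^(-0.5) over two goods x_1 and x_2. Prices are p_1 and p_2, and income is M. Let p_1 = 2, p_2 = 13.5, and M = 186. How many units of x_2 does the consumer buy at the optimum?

x_2* = 11.0702

MU_x_1 ∝ 2·x_1^(-3), MU_x_2 ∝ 3·x_2^(-3), so MRS = (2/3)·(x_2/x_1)^(3) = p_1/p_2.
Solve for the ratio: x_2/x_1 = [(3/2)·p_1/p_2]^(1/3).
With the ratio pinned down, the budget gives x_1* = M/(p_1 + p_2·(x_2/x_1)) and x_2* = (x_2/x_1)·x_1*.
Numerically x_2/x_1 = 0.605707, so x_1* = 186/(2 + 13.5·0.605707) = 18.2764 and x_2* = 0.605707·18.2764 = 11.0702.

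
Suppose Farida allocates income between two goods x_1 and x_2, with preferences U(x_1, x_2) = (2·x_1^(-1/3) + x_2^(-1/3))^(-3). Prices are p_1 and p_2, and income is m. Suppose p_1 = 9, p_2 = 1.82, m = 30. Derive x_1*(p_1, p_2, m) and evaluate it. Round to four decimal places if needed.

x_1* = 2.3831

From the CES first-order condition, 2·(x_2/x_1)^(4/3) = p_1/p_2.
Hence x_2/x_1 = ((1/2)·p_1/p_2)^(1/(4/3)), i.e. raised to the 0.75 power.
Substitute x_2 = (x_2/x_1)·x_1 into the budget: x_1* = m/(p_1 + p_2·(x_2/x_1)).
Numerically x_2/x_1 = 1.971768, so x_1* = 30/(9 + 1.82·1.971768) = 2.3831.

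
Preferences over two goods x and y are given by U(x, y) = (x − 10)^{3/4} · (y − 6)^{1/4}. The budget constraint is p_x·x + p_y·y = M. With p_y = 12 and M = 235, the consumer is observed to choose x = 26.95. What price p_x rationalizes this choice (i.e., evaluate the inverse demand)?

p_x = 5

This is Cobb-Douglas in (x−10, y−6): tangency gives 0.75·p_y·(y−6) = 0.25·p_x·(x−10).
Substituting into the budget: x* = 10 + 0.75·(M − 10·p_x − 6·p_y)/p_x, and y* = 6 + 0.25·(…)/p_y.
Set x* = 26.95 in the demand function and solve for p_x: p_x = 5.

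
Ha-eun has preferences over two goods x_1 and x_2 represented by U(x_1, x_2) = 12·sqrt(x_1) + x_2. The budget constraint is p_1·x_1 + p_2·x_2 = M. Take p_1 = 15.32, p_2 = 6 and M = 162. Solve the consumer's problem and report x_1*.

Plugging in: x_1* = (6·6/15.32)² = 5.5219.

x_1* = 5.5219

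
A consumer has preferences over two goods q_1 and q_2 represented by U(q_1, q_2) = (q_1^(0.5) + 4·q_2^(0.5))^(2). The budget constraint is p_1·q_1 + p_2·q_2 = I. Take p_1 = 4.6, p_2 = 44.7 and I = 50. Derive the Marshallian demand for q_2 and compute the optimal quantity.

q_2* = 0.6959

Substitute q_2 = (q_2/q_1)·q_1 into the budget: q_1* = I/(p_1 + p_2·(q_2/q_1)).
Numerically q_2/q_1 = 0.169442, so q_1* = 50/(4.6 + 44.7·0.169442) = 4.1071 and q_2* = 0.169442·4.1071 = 0.6959.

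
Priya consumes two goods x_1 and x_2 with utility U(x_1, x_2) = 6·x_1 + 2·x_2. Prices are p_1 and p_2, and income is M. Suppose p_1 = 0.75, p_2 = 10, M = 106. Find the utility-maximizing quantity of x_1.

x_1* = 141.3333

x_1 gives more utility per dollar, so spend all income on x_1: x_1* = M/p_1, x_2* = 0.
Numerically: x_1* = 141.3333, x_2* = 0.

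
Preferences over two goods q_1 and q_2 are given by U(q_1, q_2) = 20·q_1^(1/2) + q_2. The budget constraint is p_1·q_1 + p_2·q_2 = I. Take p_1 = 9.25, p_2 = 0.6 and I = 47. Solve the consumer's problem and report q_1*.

q_1* = 0.4207

MU_q_1 = 10/√q_1, MU_q_2 = 1. Tangency: 10/√q_1 = p_1/p_2.
Thus q_1* = (10·p_2/p_1)² — independent of I — with the rest of income spent on q_2.
Plugging in: q_1* = (10·0.6/9.25)² = 0.4207.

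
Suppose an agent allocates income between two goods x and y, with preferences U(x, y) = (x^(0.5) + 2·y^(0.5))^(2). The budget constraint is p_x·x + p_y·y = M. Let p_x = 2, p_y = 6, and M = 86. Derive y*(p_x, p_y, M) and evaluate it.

Numerically y/x = 0.444444, so x* = 86/(2 + 6·0.444444) = 18.4286 and y* = 0.444444·18.4286 = 8.1905.

y* = 8.1905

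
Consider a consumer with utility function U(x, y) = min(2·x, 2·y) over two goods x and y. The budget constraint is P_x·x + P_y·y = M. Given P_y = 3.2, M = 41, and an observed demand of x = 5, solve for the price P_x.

With perfect complements, no substitution: consume in ratio x:y = 2:2.
Budget: P_x·x + P_y·x = M, so (2·P_x + 2·P_y)·x = 2·M.
Demand: x*(P_x,P_y,M) = 2·M/(2·P_x + 2·P_y), y* = 2·M/(2·P_x + 2·P_y).
Set x* = 5 in the demand function and solve for P_x: P_x = 5.

P_x = 5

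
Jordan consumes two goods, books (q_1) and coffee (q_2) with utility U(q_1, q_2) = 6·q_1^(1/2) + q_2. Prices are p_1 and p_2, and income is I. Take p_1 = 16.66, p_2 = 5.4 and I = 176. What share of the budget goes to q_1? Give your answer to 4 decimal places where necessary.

MU_q_1 = 3/√q_1, MU_q_2 = 1. Tangency: 3/√q_1 = p_1/p_2.
Solve: √q_1 = 3·p_2/p_1, so q_1*(p_1,p_2) = (3·p_2/p_1)², and q_2* = (I − p_1·q_1*)/p_2.
Plugging in: q_1* = (3·5.4/16.66)² = 0.9455, q_2* = 29.6754.
Expenditure on q_1: 16.66·0.9455 = 15.7527; share = 0.0895.

share on q_1 = 0.0895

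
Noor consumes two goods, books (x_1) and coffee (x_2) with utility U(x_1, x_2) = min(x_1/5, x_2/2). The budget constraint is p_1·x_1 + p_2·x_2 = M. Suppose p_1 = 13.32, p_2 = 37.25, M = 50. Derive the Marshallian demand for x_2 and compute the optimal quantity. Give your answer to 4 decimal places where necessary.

Leontief preferences: the optimum is at the kink where x_1/5 = x_2/2, i.e. x_2 = (2/5)·x_1.
Budget: p_1·x_1 + p_2·(2/5)·x_1 = M, so (5·p_1 + 2·p_2)·x_1 = 5·M.
Demand: x_1*(p_1,p_2,M) = 5·M/(5·p_1 + 2·p_2), x_2* = 2·M/(5·p_1 + 2·p_2).
Here 5·13.32 + 2·37.25 = 141.1, giving x_2* = 0.7087.

x_2* = 0.7087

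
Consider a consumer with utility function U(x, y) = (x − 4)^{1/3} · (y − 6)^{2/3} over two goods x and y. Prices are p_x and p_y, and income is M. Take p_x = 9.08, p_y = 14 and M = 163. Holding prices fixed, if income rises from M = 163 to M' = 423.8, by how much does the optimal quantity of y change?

Δy* = 12.419

Let x' = x−4, y' = y−6. MRS = (1/2)·y'/x' = p_x/p_y.
Substituting into the budget: x* = 4 + 1/3·(M − 4·p_x − 6·p_y)/p_x, and y* = 6 + 2/3·(…)/p_y.
Discretionary income = 163 − 4·9.08 − 6·14 = 42.68; y* = 6 + 2/3·42.68/14 = 8.0324.
At M' = 423.8: y* = 20.4514. Change: 20.4514 − 8.0324 = 12.419.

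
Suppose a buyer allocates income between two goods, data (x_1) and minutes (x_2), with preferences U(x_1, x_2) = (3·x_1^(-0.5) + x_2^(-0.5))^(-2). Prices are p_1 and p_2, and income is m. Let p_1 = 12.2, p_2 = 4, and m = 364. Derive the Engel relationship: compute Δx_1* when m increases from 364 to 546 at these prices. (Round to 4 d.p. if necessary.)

MRS = MU_x_1/MU_x_2 = 3·(x_2/x_1)^(1.5). Set equal to p_1/p_2.
Hence x_2/x_1 = ((1/3)·p_1/p_2)^(1/(1.5)), i.e. raised to the 2/3 power.
With the ratio pinned down, the budget gives x_1* = m/(p_1 + p_2·(x_2/x_1)) and x_2* = (x_2/x_1)·x_1*.
Numerically x_2/x_1 = 1.01108, so x_1* = 364/(12.2 + 4·1.01108) = 22.4078.
At m' = 546: x_1* = 33.6117. Change: 33.6117 − 22.4078 = 11.2039.

Δx_1* = 11.2039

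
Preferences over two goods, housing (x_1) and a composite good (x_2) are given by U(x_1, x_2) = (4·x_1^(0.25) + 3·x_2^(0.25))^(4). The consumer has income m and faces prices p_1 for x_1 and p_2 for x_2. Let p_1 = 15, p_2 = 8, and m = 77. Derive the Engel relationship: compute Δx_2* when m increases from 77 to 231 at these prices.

MRS = MU_x_1/MU_x_2 = (4/3)·(x_2/x_1)^(0.75). Set equal to p_1/p_2.
Hence x_2/x_1 = ((3/4)·p_1/p_2)^(1/(0.75)), i.e. raised to the 4/3 power.
With the ratio pinned down, the budget gives x_1* = m/(p_1 + p_2·(x_2/x_1)) and x_2* = (x_2/x_1)·x_1*.
Numerically x_2/x_1 = 1.575494, so x_1* = 77/(15 + 8·1.575494) = 2.7895 and x_2* = 1.575494·2.7895 = 4.3948.
At m' = 231: x_2* = 13.1843. Change: 13.1843 − 4.3948 = 8.7895.

Δx_2* = 8.7895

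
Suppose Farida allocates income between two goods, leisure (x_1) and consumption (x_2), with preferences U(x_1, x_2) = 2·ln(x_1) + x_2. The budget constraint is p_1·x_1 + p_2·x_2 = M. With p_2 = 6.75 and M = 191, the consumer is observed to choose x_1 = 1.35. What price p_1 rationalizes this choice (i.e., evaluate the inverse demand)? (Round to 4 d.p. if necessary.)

Set MRS = p_1/p_2: (2/x_1)/1 = p_1/p_2.
So x_1*(p_1,p_2) = 2·p_2/p_1, independent of income; and x_2* = (M − 2·p_2)/p_2.
Set x_1* = 1.35 in the demand function and solve for p_1: p_1 = 10.

p_1 = 10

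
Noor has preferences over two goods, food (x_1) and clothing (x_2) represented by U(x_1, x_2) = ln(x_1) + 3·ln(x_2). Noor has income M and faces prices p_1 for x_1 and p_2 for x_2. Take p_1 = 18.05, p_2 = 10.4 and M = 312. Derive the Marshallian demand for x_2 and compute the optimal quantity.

x_2* = 22.5

Tangency: MRS = (1/3)·x_2/x_1 = p_1/p_2.
So p_2·x_2 = 3·p_1·x_1; combined with the budget, a share 0.25 of income goes to x_1.
Demand: x_1*(p_1,p_2,M) = 0.25·M/p_1 and x_2* = 0.75·M/p_2.
At p_1=18.05, p_2=10.4, M=312: x_2* = 0.75·312/10.4 = 22.5.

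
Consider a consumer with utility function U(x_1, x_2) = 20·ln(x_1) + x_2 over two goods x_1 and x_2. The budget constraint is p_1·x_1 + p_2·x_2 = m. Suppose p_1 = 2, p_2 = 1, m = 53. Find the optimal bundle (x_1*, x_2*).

x_1* = 10, x_2* = 33

Set MRS = p_1/p_2: (20/x_1)/1 = p_1/p_2.
So x_1*(p_1,p_2) = 20·p_2/p_1, independent of income; and x_2* = (m − 20·p_2)/p_2.
At the given prices: x_1* = 20·1/2 = 10, and x_2* = 33.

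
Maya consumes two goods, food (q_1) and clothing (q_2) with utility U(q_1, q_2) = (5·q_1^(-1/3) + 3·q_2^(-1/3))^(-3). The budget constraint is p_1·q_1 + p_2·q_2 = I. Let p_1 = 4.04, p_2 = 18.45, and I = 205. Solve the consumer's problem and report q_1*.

q_1* = 25.4146

From the CES first-order condition, (5/3)·(q_2/q_1)^(4/3) = p_1/p_2.
Hence q_2/q_1 = ((3/5)·p_1/p_2)^(1/(4/3)), i.e. raised to the 0.75 power.
With the ratio pinned down, the budget gives q_1* = I/(p_1 + p_2·(q_2/q_1)) and q_2* = (q_2/q_1)·q_1*.
Numerically q_2/q_1 = 0.218224, so q_1* = 205/(4.04 + 18.45·0.218224) = 25.4146.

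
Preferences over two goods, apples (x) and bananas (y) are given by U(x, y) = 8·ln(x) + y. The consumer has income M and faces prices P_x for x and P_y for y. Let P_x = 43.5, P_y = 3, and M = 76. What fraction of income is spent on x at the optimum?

Set MRS = P_x/P_y: (8/x)/1 = P_x/P_y.
So x*(P_x,P_y) = 8·P_y/P_x, independent of income; and y* = (M − 8·P_y)/P_y.
At the given prices: x* = 8·3/43.5 = 0.5517, and y* = 17.3333.
Expenditure on x: 43.5·0.5517 = 24; share = 0.3158.

share on x = 0.3158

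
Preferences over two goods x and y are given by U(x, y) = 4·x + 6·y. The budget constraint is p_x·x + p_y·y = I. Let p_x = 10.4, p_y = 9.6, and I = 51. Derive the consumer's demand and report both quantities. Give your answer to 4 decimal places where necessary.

x* = 0, y* = 5.3125

Linear utility — the consumer picks whichever good has higher MU/price: 4/10.4 = 0.3846 vs 6/9.6 = 0.625.
y gives more utility per dollar, so spend all income on y: y* = I/p_y, x* = 0.
Numerically: x* = 0, y* = 5.3125.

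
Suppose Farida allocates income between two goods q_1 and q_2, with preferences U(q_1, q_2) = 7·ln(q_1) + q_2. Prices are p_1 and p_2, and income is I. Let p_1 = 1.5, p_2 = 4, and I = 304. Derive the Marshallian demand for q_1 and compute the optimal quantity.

q_1* = 18.6667

MU_q_1 = 7/q_1, MU_q_2 = 1. Tangency: 7/q_1 = p_1/p_2.
So q_1*(p_1,p_2) = 7·p_2/p_1, independent of income; and q_2* = (I − 7·p_2)/p_2.
At the given prices: q_1* = 7·4/1.5 = 18.6667.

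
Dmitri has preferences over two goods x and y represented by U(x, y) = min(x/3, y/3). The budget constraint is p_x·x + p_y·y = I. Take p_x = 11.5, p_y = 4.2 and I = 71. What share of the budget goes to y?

share on y = 0.2675

With perfect complements, no substitution: consume in ratio x:y = 3:3.
Budget: p_x·x + p_y·x = I, so (3·p_x + 3·p_y)·x = 3·I.
Demand: x*(p_x,p_y,I) = 3·I/(3·p_x + 3·p_y), y* = 3·I/(3·p_x + 3·p_y).
Here 3·11.5 + 3·4.2 = 47.1, giving x* = 4.5223 and y* = 4.5223.
Expenditure on y: 4.2·4.5223 = 18.9936; share = 0.2675.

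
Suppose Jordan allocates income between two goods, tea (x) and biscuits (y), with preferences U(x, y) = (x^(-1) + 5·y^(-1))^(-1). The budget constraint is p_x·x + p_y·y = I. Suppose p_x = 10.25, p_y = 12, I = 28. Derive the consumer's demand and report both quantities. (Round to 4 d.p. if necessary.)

x* = 0.7989, y* = 1.651

MU_x ∝ x^(-2), MU_y ∝ 5·y^(-2), so MRS = (1/5)·(y/x)^(2) = p_x/p_y.
Hence y/x = (5·p_x/p_y)^(1/(2)), i.e. raised to the 0.5 power.
Substitute y = (y/x)·x into the budget: x* = I/(p_x + p_y·(y/x)).
Numerically y/x = 2.066599, so x* = 28/(10.25 + 12·2.066599) = 0.7989 and y* = 2.066599·0.7989 = 1.651.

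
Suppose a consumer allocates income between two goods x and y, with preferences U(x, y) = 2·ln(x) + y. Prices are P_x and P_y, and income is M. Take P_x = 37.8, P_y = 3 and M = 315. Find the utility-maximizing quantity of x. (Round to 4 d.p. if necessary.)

Set MRS = P_x/P_y: (2/x)/1 = P_x/P_y.
So x*(P_x,P_y) = 2·P_y/P_x, independent of income; and y* = (M − 2·P_y)/P_y.
At the given prices: x* = 2·3/37.8 = 0.1587.

x* = 0.1587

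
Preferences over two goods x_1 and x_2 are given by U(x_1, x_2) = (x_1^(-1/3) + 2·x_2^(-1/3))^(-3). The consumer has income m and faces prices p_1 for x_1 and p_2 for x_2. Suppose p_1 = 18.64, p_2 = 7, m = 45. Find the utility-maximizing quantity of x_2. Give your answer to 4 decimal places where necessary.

MRS = MU_x_1/MU_x_2 = (1/2)·(x_2/x_1)^(4/3). Set equal to p_1/p_2.
Hence x_2/x_1 = (2·p_1/p_2)^(1/(4/3)), i.e. raised to the 0.75 power.
Substitute x_2 = (x_2/x_1)·x_1 into the budget: x_1* = m/(p_1 + p_2·(x_2/x_1)).
Numerically x_2/x_1 = 3.50577, so x_1* = 45/(18.64 + 7·3.50577) = 1.0421 and x_2* = 3.50577·1.0421 = 3.6535.

x_2* = 3.6535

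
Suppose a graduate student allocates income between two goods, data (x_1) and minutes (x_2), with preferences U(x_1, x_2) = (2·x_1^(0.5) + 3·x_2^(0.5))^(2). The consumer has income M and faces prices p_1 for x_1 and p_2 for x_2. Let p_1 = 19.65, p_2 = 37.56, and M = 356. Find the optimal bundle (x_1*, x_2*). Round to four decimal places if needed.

x_1* = 8.3216, x_2* = 5.1246

MU_x_1 ∝ 2·x_1^(-0.5), MU_x_2 ∝ 3·x_2^(-0.5), so MRS = (2/3)·(x_2/x_1)^(0.5) = p_1/p_2.
Hence x_2/x_1 = ((3/2)·p_1/p_2)^(1/(0.5)), i.e. raised to the 2 power.
Substitute x_2 = (x_2/x_1)·x_1 into the budget: x_1* = M/(p_1 + p_2·(x_2/x_1)).
Numerically x_2/x_1 = 0.615824, so x_1* = 356/(19.65 + 37.56·0.615824) = 8.3216 and x_2* = 0.615824·8.3216 = 5.1246.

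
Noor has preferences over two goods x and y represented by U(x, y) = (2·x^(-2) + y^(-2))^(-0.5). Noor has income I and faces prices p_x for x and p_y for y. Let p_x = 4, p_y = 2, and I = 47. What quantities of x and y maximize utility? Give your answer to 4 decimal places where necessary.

x* = 7.8333, y* = 7.8333

MU_x ∝ 2·x^(-3), MU_y ∝ y^(-3), so MRS = 2·(y/x)^(3) = p_x/p_y.
Hence y/x = ((1/2)·p_x/p_y)^(1/(3)), i.e. raised to the 1/3 power.
With the ratio pinned down, the budget gives x* = I/(p_x + p_y·(y/x)) and y* = (y/x)·x*.
Numerically y/x = 1, so x* = 47/(4 + 2·1) = 7.8333 and y* = 1·7.8333 = 7.8333.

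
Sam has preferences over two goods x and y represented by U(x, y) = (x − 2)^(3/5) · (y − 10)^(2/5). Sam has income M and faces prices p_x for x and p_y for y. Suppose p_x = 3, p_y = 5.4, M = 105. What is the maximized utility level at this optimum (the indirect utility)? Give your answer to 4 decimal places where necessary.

Discretionary income = 105 − 2·3 − 10·5.4 = 45; x* = 2 + 0.6·45/3 = 11; y* = 10 + 0.4·45/5.4 = 13.3333.
Utility at the optimum: U(11, 13.3333) = 6.0492.

V = 6.0492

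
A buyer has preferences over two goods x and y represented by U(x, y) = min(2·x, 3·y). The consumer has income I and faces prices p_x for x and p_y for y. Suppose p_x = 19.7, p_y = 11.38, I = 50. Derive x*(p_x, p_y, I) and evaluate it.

x* = 1.8324

Leontief preferences: the optimum is at the kink where x/3 = y/2, i.e. y = (2/3)·x.
Budget: p_x·x + p_y·(2/3)·x = I, so (3·p_x + 2·p_y)·x = 3·I.
Demand: x*(p_x,p_y,I) = 3·I/(3·p_x + 2·p_y), y* = 2·I/(3·p_x + 2·p_y).
Here 3·19.7 + 2·11.38 = 81.86, giving x* = 1.8324.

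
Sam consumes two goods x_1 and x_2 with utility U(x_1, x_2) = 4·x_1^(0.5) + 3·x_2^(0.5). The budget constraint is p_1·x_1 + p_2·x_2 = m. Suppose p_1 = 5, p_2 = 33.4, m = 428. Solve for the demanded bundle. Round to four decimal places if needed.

With the ratio pinned down, the budget gives x_1* = m/(p_1 + p_2·(x_2/x_1)) and x_2* = (x_2/x_1)·x_1*.
Numerically x_2/x_1 = 0.012606, so x_1* = 428/(5 + 33.4·0.012606) = 78.9517 and x_2* = 0.012606·78.9517 = 0.9952.

x_1* = 78.9517, x_2* = 0.9952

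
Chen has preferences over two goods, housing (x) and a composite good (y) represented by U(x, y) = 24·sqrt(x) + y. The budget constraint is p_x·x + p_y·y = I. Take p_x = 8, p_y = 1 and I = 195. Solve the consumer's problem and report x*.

Utility is quasi-linear in y; the FOC for x is 12/√x = p_x/p_y.
Solve: √x = 12·p_y/p_x, so x*(p_x,p_y) = (12·p_y/p_x)², and y* = (I − p_x·x*)/p_y.
Plugging in: x* = (12·1/8)² = 2.25.

x* = 2.25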